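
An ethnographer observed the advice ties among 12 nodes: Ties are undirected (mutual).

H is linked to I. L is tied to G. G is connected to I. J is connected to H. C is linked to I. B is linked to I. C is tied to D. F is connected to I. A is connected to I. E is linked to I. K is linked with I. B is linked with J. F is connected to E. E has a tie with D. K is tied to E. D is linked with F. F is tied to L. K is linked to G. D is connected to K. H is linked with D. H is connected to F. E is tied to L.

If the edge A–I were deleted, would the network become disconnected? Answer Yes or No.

Yes

Without the A–I edge there is no alternate route between A and I, so the network disconnects. It is a bridge.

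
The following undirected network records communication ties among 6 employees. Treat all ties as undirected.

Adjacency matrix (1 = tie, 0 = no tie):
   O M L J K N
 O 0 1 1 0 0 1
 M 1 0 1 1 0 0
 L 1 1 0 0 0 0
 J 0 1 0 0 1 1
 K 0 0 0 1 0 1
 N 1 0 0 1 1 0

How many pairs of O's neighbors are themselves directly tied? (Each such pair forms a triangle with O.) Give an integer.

O's neighbors: L, M, and N.
Neighbor pairs that are themselves tied: O–L–M. Each forms one triangle with O, for 1 in total.

1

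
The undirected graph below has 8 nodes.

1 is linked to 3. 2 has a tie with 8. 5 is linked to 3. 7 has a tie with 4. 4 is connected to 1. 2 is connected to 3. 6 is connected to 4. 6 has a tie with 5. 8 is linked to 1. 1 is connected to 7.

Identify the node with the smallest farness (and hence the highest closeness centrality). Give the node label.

Farness (sum of distances to all others) for each node — 1:10, 2:15, 3:11, 4:12, 5:14, 6:14, 7:14, 8:14.
The smallest farness is 10, for 1, so 1 has the highest closeness.

1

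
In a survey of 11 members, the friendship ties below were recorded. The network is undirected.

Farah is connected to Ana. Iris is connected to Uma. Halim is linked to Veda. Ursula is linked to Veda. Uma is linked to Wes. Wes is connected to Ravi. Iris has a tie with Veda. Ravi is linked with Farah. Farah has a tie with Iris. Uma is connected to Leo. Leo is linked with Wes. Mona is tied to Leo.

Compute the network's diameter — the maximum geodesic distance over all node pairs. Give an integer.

5

Eccentricity of each node (its greatest distance to any other): Ana:5, Farah:4, Halim:5, Iris:3, Leo:4, Mona:5, Ravi:4, Uma:3, Ursula:5, Veda:4, Wes:4.
The maximum eccentricity is 5, realized for instance by the pair Ursula–Mona via Ursula – Veda – Iris – Uma – Leo – Mona. So the diameter is 5.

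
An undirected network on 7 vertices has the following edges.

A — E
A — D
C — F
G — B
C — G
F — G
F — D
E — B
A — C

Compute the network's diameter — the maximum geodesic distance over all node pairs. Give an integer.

3

Eccentricity of each node (its greatest distance to any other): A:2, B:3, C:2, D:3, E:3, F:3, G:2.
The maximum eccentricity is 3, realized for instance by the pair D–B via D – A – E – B. So the diameter is 3.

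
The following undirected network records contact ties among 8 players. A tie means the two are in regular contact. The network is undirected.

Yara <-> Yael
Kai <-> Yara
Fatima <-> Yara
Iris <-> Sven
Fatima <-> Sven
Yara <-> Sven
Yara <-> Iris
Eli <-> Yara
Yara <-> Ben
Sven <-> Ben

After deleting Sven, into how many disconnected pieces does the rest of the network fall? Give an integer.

Sven's neighbors (Ben, Fatima, Iris, and Yara) remain reachable from one another through other ties, so the rest of the network stays in one piece.

1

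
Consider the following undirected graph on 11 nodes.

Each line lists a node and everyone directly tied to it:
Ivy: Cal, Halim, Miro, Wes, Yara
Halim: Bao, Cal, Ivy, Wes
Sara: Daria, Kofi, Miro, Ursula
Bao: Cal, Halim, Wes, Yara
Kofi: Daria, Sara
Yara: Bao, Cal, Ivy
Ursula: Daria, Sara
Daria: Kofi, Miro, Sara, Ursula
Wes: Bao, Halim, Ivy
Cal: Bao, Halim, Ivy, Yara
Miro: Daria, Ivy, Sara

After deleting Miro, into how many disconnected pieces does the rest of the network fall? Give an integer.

2

Without Miro, the remaining ties split the others into: {Bao, Cal, Halim, Ivy, Wes, Yara}; {Daria, Kofi, Sara, Ursula}.
That's 2 separate components.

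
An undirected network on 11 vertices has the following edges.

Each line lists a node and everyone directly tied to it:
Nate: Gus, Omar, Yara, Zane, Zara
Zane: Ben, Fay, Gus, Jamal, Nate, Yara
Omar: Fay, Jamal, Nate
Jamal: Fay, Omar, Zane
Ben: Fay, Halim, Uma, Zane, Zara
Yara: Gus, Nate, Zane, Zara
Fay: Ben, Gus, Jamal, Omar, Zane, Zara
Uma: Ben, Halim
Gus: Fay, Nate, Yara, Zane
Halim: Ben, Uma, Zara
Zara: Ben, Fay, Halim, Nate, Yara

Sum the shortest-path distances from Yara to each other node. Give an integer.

Distances from Yara: Ben:2, Fay:2, Gus:1, Halim:2, Jamal:2, Nate:1, Omar:2, Uma:3, Zane:1, Zara:1.
Sum = 2 + 2 + 1 + 2 + 2 + 1 + 2 + 3 + 1 + 1 = 17.

17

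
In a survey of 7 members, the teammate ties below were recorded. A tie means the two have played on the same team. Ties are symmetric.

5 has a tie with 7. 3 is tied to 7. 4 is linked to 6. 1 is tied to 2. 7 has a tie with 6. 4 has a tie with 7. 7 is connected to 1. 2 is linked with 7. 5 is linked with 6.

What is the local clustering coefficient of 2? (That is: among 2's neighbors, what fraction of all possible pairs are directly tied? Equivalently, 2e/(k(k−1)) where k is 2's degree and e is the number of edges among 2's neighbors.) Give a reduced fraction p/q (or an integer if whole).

1

2's neighbors: 1 and 7 (k = 2).
Possible neighbor pairs: C(2,2) = 1. Edges among them: 1–7 → e = 1.
Clustering(2) = 1/1.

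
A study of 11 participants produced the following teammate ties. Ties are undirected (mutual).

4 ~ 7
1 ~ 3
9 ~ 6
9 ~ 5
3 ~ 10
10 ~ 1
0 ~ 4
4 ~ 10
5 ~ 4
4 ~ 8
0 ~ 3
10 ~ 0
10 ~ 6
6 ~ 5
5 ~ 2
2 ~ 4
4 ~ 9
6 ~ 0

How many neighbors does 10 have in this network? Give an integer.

5

10 is directly tied to 0, 1, 3, 4, and 6. That is 5 neighbors, so the degree of 10 is 5.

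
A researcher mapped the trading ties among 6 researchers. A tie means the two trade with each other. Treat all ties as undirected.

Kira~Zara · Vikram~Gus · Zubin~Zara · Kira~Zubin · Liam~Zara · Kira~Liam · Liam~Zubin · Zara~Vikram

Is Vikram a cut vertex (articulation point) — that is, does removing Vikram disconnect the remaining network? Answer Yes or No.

Removing Vikram leaves {Kira, Liam, Zara, and Zubin} with no path to {Gus}, so the network splits into 2 components. Vikram is a cut vertex.

Yes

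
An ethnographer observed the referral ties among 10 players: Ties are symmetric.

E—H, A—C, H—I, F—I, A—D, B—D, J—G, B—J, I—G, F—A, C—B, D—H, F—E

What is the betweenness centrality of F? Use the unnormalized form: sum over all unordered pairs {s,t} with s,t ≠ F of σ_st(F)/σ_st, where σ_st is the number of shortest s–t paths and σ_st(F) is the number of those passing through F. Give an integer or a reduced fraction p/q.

Pairs whose geodesics pass through F — A–G: 1; A–I: 1; A–E: 1; C–I: 1; C–E: 1; J–E: 1/3; G–E: 1/2; I–E: 1/2.
All other pairs contribute 0.
Summing the contributions gives betweenness(F) = 19/3.

19/3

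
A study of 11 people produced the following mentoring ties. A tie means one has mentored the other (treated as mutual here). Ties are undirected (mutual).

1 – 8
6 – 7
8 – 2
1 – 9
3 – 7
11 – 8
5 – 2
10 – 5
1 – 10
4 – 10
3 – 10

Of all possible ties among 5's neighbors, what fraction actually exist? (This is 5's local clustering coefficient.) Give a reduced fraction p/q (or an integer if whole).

0

5's neighbors: 2 and 10 (k = 2).
Possible neighbor pairs: C(2,2) = 1. Edges among them: none → e = 0.
Clustering(5) = 0/1.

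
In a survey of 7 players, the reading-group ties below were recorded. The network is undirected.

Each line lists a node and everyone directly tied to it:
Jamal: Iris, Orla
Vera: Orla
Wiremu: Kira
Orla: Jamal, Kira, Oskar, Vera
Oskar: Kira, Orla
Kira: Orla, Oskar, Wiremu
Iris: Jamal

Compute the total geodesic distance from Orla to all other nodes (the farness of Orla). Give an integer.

Distances from Orla: Iris:2, Jamal:1, Kira:1, Oskar:1, Vera:1, Wiremu:2.
Sum = 2 + 1 + 1 + 1 + 1 + 2 = 8.

8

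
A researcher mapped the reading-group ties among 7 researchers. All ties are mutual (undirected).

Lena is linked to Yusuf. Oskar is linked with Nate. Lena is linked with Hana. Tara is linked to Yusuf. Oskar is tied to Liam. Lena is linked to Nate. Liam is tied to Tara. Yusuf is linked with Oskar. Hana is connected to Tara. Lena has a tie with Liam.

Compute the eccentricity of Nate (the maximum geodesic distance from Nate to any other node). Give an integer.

3

Distances from Nate: Hana:2, Lena:1, Liam:2, Oskar:1, Tara:3, Yusuf:2.
The largest is 3 (to Tara), so the eccentricity of Nate is 3.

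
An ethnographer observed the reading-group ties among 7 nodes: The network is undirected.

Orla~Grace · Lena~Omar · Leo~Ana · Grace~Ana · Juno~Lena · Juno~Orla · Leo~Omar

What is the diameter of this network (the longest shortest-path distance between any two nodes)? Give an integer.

3

Eccentricity of each node (its greatest distance to any other): Ana:3, Grace:3, Juno:3, Lena:3, Leo:3, Omar:3, Orla:3.
The maximum eccentricity is 3, realized for instance by the pair Grace–Omar via Grace – Ana – Leo – Omar. So the diameter is 3.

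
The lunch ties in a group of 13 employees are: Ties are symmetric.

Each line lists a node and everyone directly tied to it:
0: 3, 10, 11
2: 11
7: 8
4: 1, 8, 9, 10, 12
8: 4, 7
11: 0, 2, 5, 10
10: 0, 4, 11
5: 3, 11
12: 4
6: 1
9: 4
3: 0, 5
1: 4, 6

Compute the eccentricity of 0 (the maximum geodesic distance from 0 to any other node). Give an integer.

4

Distances from 0: 1:3, 2:2, 3:1, 4:2, 5:2, 6:4, 7:4, 8:3, 9:3, 10:1, 11:1, 12:3.
The largest is 4 (to 7 and 6), so the eccentricity of 0 is 4.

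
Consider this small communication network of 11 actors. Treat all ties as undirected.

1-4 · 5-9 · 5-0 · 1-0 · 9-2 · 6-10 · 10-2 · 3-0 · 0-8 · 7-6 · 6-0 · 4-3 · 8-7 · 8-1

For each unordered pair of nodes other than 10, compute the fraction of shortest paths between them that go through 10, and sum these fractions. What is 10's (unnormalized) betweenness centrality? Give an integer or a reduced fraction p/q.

11/2

Pairs whose geodesics pass through 10 — 4–2: 2/4; 1–2: 1/2; 8–2: 2/3; 7–2: 1; 7–9: 1/3; 6–2: 1; 6–9: 1/2; 2–0: 1/2; 2–3: 1/2.
All other pairs contribute 0.
Summing the contributions gives betweenness(10) = 11/2.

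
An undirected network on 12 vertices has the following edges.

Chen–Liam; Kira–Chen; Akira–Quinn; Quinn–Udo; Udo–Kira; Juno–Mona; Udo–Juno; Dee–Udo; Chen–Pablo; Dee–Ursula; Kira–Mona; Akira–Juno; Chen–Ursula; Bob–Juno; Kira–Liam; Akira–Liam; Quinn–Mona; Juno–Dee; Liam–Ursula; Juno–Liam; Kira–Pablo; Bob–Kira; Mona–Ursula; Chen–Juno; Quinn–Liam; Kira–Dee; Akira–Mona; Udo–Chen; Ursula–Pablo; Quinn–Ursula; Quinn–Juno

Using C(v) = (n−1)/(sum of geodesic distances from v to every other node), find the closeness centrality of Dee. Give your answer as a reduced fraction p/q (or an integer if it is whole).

11/18

Distances from Dee: Akira:2, Bob:2, Chen:2, Juno:1, Kira:1, Liam:2, Mona:2, Pablo:2, Quinn:2, Udo:1, Ursula:1. Sum = 18.
n = 12, so closeness = 11/18.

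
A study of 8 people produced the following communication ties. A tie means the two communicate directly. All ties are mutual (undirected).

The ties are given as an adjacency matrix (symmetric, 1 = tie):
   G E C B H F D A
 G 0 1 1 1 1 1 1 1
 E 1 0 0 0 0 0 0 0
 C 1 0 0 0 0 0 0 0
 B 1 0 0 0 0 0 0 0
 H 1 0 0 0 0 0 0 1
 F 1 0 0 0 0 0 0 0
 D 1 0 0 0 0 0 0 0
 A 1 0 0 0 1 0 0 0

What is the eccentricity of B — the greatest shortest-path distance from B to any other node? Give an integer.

2

Distances from B: A:2, C:2, D:2, E:2, F:2, G:1, H:2.
The largest is 2 (to E, C, H, F, D, and A), so the eccentricity of B is 2.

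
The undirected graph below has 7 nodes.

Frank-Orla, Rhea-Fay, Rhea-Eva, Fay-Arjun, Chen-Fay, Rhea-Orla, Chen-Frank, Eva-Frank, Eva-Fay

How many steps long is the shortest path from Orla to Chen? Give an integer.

2

One shortest route is Orla – Frank – Chen, which uses 2 edges, and Orla and Chen are not directly tied, so nothing shorter exists. So d(Orla,Chen) = 2.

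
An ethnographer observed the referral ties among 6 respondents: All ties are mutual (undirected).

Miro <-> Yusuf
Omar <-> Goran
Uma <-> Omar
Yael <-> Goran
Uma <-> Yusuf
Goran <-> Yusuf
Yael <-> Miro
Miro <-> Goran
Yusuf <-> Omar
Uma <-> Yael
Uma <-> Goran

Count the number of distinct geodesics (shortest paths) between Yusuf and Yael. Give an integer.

3

The shortest distance is 2. The length-2 paths are: Yusuf–Goran–Yael; Yusuf–Miro–Yael; Yusuf–Uma–Yael.
That gives 3 distinct shortest paths.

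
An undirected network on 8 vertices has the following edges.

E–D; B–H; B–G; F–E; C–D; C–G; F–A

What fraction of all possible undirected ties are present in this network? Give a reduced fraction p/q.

1/4

There are 7 edges and 8 nodes, so the maximum possible is C(8,2) = 28.
Density = 7/28 = 1/4.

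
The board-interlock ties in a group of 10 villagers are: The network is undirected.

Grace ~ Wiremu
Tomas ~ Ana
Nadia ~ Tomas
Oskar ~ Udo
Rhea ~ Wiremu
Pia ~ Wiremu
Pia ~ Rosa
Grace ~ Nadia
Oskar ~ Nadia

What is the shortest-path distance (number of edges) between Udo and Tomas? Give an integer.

3

One shortest route is Udo – Oskar – Nadia – Tomas, which uses 3 edges, and at distance 2 from Udo we only reach {Nadia}, which does not include Tomas. So d(Udo,Tomas) = 3.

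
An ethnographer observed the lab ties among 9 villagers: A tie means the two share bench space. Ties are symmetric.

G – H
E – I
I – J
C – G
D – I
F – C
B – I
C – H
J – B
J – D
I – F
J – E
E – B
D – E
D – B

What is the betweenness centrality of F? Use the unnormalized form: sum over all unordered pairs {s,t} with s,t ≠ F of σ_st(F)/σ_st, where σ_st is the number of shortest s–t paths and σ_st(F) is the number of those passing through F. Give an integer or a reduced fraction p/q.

Pairs whose geodesics pass through F — G–D: 1; G–J: 1; G–B: 1; G–E: 1; G–I: 1; C–D: 1; C–J: 1; C–B: 1; C–E: 1; C–I: 1; H–D: 1; H–J: 1; H–B: 1; H–E: 1 … (+1 more pairs).
All other pairs contribute 0.
Summing the contributions gives betweenness(F) = 15.

15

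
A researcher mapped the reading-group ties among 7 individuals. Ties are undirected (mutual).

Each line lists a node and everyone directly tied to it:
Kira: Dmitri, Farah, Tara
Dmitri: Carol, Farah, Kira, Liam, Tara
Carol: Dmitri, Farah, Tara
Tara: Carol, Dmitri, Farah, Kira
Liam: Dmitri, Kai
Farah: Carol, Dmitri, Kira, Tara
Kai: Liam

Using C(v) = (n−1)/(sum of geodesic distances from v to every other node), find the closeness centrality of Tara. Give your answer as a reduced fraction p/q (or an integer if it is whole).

2/3

Distances from Tara: Carol:1, Dmitri:1, Farah:1, Kai:3, Kira:1, Liam:2. Sum = 9.
n = 7, so closeness = 6/9 = 2/3.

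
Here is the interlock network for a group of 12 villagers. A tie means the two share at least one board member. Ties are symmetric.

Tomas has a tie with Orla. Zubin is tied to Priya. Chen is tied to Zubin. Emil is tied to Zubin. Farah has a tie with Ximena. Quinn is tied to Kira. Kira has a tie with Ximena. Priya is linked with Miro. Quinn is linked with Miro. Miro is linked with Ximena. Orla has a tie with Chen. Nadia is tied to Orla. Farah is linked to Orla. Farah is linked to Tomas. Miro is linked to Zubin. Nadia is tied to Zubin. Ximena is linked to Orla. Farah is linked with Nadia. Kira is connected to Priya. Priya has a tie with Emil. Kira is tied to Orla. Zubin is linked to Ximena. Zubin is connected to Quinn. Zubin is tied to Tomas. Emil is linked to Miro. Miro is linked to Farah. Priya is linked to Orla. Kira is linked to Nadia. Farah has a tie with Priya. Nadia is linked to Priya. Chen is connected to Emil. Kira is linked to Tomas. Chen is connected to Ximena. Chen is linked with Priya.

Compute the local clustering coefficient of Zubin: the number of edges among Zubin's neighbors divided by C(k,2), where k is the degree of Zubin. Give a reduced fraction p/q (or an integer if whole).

Zubin's neighbors: Chen, Emil, Miro, Nadia, Priya, Quinn, Tomas, and Ximena (k = 8).
Possible neighbor pairs: C(8,2) = 28. Edges among them: Chen–Emil, Chen–Priya, Chen–Ximena, Emil–Miro, Emil–Priya, Miro–Priya, Miro–Quinn, Miro–Ximena, Nadia–Priya → e = 9.
Clustering(Zubin) = 9/28.

9/28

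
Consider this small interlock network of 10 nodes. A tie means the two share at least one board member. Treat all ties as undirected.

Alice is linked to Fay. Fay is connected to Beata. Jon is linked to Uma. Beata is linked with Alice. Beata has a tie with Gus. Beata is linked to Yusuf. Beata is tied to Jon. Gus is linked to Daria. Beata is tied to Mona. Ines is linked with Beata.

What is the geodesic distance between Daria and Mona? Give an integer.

3

One shortest route is Daria – Gus – Beata – Mona, which uses 3 edges, and at distance 2 from Daria we only reach {Beata}, which does not include Mona. So d(Daria,Mona) = 3.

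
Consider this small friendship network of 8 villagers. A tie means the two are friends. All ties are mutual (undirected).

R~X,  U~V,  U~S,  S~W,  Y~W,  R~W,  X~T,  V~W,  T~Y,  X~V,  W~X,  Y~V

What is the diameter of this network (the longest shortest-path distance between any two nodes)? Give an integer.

3

Eccentricity of each node (its greatest distance to any other): R:3, S:3, T:3, U:3, V:2, W:2, X:2, Y:2.
The maximum eccentricity is 3, realized for instance by the pair S–T via S – W – X – T. So the diameter is 3.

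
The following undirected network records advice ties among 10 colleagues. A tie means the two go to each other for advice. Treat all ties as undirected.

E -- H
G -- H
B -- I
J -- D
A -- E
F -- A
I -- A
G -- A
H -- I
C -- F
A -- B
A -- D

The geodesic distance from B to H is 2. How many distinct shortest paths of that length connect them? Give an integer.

1

The shortest distance is 2, and the only length-2 path is B–I–H. So there is exactly 1 shortest path.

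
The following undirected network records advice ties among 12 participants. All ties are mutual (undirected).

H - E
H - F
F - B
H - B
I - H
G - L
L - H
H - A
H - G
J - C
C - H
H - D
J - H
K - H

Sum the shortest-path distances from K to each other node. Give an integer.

21

Distances from K: A:2, B:2, C:2, D:2, E:2, F:2, G:2, H:1, I:2, J:2, L:2.
Sum = 2 + 2 + 2 + 2 + 2 + 2 + 2 + 1 + 2 + 2 + 2 = 21.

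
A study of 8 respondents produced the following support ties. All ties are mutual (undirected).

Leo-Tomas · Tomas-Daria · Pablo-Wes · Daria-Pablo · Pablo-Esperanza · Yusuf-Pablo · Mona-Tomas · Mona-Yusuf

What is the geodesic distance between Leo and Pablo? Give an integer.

3

One shortest route is Leo – Tomas – Daria – Pablo, which uses 3 edges, and at distance 2 from Leo we only reach {Daria, Mona}, which does not include Pablo. So d(Leo,Pablo) = 3.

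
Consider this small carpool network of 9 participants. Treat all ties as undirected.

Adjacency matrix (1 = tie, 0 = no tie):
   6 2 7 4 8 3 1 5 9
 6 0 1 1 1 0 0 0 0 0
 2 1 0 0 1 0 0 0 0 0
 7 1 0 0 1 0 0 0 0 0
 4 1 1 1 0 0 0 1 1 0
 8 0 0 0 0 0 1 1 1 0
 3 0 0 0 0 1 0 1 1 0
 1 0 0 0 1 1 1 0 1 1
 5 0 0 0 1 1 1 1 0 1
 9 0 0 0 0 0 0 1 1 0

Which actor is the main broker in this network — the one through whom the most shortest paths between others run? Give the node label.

4

Unnormalized betweenness of each node: 1:7, 2:0, 3:0, 4:31/2, 5:7, 6:1/2, 7:0, 8:0, 9:0.
4 has the largest value, 31/2, making it the main broker — the node through which the most shortest paths run.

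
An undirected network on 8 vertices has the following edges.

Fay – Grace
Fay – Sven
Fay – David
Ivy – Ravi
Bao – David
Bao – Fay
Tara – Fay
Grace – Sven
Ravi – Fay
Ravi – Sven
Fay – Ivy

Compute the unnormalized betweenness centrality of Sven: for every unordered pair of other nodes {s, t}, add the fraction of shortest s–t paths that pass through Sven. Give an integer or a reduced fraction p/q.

1/2

Pairs whose geodesics pass through Sven — Ravi–Grace: 1/2.
All other pairs contribute 0.
Summing the contributions gives betweenness(Sven) = 1/2.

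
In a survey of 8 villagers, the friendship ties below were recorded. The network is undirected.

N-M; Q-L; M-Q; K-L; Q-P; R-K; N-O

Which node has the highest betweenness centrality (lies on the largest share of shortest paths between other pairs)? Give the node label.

Q

Unnormalized betweenness of each node: K:6, L:10, M:10, N:6, O:0, P:0, Q:15, R:0.
Q has the largest value, 15, making it the main broker — the node through which the most shortest paths run.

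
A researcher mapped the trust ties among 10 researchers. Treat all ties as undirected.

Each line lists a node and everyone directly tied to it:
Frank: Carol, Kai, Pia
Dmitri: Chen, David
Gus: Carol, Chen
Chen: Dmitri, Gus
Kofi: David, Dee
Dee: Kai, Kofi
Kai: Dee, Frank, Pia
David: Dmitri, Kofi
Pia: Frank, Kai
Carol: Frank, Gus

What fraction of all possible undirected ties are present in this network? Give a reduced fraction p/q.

11/45

There are 11 edges and 10 nodes, so the maximum possible is C(10,2) = 45.
Density = 11/45.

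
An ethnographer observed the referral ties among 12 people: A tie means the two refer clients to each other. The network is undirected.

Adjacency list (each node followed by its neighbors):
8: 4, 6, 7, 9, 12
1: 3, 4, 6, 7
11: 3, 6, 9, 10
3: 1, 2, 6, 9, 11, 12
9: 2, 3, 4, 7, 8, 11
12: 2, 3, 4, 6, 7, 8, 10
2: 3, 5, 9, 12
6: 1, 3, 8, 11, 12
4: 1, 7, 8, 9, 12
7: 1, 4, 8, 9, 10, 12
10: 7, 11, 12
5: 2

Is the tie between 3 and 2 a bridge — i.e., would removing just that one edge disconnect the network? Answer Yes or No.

Even without that edge, 3 still reaches 2 via 3 – 12 – 2, so the network stays connected. Not a bridge.

No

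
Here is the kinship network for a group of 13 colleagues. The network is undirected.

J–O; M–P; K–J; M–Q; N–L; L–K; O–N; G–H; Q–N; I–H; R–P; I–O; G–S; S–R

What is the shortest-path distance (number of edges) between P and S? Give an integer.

2

One shortest route is P – R – S, which uses 2 edges, and P and S are not directly tied, so nothing shorter exists. So d(P,S) = 2.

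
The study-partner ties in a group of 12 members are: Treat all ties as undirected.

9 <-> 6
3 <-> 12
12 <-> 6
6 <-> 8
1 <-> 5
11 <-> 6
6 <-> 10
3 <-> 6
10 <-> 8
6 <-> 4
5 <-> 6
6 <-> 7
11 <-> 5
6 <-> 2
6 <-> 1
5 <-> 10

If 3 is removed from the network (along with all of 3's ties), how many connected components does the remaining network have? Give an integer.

1

3's neighbors (6 and 12) remain reachable from one another through other ties, so the rest of the network stays in one piece.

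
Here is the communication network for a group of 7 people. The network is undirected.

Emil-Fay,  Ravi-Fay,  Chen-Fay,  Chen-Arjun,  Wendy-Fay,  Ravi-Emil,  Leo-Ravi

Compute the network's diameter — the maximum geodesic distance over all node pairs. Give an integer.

Eccentricity of each node (its greatest distance to any other): Arjun:4, Chen:3, Emil:3, Fay:2, Leo:4, Ravi:3, Wendy:3.
The maximum eccentricity is 4, realized for instance by the pair Arjun–Leo via Arjun – Chen – Fay – Ravi – Leo. So the diameter is 4.

4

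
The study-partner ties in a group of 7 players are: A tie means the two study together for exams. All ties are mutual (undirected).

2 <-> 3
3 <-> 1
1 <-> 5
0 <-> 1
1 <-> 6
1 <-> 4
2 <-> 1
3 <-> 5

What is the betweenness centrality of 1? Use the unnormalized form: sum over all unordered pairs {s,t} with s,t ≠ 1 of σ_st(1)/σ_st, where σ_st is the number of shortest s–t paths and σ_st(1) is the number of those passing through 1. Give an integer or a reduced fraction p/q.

25/2

Pairs whose geodesics pass through 1 — 6–4: 1; 6–3: 1; 6–2: 1; 6–5: 1; 6–0: 1; 4–3: 1; 4–2: 1; 4–5: 1; 4–0: 1; 3–0: 1; 2–5: 1/2; 2–0: 1; 5–0: 1.
All other pairs contribute 0.
Summing the contributions gives betweenness(1) = 25/2.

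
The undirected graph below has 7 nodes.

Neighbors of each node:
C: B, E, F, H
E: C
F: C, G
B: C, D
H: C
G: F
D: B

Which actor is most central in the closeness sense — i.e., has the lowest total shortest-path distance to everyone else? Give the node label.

C

Farness (sum of distances to all others) for each node — B:11, C:8, D:16, E:13, F:11, G:16, H:13.
The smallest farness is 8, for C, so C has the highest closeness.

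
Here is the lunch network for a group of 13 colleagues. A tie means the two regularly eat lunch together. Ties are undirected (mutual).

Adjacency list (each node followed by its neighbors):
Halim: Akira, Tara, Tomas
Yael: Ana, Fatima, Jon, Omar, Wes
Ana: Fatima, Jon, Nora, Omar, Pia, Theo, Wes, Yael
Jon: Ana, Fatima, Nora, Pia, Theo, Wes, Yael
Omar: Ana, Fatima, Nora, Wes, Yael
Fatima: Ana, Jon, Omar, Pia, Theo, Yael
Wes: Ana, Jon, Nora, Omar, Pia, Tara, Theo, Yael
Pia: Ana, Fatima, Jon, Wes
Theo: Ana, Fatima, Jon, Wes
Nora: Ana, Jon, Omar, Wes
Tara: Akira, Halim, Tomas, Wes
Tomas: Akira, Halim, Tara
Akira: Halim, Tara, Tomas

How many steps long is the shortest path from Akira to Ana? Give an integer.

3

One shortest route is Akira – Tara – Wes – Ana, which uses 3 edges, and at distance 2 from Akira we only reach {Wes}, which does not include Ana. So d(Akira,Ana) = 3.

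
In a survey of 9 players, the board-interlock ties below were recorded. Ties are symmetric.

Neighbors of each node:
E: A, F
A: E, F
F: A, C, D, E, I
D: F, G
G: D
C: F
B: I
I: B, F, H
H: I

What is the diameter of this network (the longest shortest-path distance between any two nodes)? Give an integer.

4

Eccentricity of each node (its greatest distance to any other): A:3, B:4, C:3, D:3, E:3, F:2, G:4, H:4, I:3.
The maximum eccentricity is 4, realized for instance by the pair B–G via B – I – F – D – G. So the diameter is 4.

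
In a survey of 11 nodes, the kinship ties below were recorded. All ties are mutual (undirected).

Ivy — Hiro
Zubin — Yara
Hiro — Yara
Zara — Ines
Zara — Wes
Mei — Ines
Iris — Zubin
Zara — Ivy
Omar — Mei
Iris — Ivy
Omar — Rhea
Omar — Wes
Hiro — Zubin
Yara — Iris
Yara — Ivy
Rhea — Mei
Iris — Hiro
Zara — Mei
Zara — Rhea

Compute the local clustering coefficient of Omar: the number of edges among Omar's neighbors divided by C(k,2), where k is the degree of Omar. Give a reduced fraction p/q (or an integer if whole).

Omar's neighbors: Mei, Rhea, and Wes (k = 3).
Possible neighbor pairs: C(3,2) = 3. Edges among them: Mei–Rhea → e = 1.
Clustering(Omar) = 1/3.

1/3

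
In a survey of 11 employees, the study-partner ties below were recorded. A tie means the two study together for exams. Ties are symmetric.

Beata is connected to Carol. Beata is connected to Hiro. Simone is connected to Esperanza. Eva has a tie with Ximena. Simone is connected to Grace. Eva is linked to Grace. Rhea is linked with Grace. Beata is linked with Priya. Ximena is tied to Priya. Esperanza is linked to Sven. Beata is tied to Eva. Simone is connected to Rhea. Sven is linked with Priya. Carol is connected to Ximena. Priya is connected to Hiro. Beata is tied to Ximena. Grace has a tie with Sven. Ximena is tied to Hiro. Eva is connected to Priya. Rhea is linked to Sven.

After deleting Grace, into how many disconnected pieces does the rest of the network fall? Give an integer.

Grace's neighbors (Eva, Rhea, Simone, and Sven) remain reachable from one another through other ties, so the rest of the network stays in one piece.

1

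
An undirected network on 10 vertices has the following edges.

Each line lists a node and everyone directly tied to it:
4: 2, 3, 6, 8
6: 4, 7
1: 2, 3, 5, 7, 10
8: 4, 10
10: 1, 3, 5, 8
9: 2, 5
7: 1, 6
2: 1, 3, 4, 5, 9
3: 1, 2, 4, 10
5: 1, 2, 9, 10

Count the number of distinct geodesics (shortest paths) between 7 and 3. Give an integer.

1

The shortest distance is 2, and the only length-2 path is 7–1–3. So there is exactly 1 shortest path.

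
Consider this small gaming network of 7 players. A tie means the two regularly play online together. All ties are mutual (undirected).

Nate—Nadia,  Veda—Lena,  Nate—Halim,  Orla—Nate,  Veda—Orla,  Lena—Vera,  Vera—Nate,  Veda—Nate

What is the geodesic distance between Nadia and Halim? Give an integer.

One shortest route is Nadia – Nate – Halim, which uses 2 edges, and Nadia and Halim are not directly tied, so nothing shorter exists. So d(Nadia,Halim) = 2.

2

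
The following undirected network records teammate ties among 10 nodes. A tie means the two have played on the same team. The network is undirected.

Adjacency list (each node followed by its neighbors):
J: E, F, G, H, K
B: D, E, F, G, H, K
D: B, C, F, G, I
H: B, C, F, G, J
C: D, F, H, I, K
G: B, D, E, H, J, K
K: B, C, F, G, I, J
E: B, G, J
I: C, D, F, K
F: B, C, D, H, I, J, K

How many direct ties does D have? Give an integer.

D is directly tied to B, C, F, G, and I. That is 5 neighbors, so the degree of D is 5.

5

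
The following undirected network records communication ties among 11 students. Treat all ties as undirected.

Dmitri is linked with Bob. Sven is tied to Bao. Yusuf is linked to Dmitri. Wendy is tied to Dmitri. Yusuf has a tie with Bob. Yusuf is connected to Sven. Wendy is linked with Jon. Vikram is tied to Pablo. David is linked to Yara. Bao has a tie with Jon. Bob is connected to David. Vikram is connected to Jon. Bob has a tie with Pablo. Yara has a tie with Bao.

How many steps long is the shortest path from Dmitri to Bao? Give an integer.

One shortest route is Dmitri – Yusuf – Sven – Bao, which uses 3 edges, and at distance 2 from Dmitri we only reach {David, Jon, Pablo, Sven}, which does not include Bao. So d(Dmitri,Bao) = 3.

3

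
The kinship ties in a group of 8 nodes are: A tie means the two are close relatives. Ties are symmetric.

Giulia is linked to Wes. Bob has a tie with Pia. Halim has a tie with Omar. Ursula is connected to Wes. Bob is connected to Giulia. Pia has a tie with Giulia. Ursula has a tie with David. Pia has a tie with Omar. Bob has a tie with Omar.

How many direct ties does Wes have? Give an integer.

Wes is directly tied to Giulia and Ursula. That is 2 neighbors, so the degree of Wes is 2.

2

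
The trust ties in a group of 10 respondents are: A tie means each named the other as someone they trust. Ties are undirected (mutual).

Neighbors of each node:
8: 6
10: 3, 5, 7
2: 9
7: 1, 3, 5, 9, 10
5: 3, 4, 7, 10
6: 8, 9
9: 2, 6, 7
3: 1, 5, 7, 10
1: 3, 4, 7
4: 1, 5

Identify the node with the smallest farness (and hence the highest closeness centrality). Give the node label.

7

Farness (sum of distances to all others) for each node — 1:19, 2:24, 3:18, 4:24, 5:18, 6:22, 7:14, 8:30, 9:16, 10:19.
The smallest farness is 14, for 7, so 7 has the highest closeness.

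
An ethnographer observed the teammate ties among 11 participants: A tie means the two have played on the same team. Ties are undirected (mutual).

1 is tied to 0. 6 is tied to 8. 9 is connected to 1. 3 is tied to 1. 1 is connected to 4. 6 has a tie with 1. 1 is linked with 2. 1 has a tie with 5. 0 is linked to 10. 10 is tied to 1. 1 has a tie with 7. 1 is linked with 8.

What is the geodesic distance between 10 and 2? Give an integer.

2

One shortest route is 10 – 1 – 2, which uses 2 edges, and 10 and 2 are not directly tied, so nothing shorter exists. So d(10,2) = 2.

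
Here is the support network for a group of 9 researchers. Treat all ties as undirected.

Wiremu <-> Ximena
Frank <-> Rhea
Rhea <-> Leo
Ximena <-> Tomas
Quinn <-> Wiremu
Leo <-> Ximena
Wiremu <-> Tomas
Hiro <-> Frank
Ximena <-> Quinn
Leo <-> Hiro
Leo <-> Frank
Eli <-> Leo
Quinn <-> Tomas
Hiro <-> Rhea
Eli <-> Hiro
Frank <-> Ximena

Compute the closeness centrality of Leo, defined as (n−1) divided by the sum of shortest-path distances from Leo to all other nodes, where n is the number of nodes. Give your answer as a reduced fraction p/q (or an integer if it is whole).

Distances from Leo: Eli:1, Frank:1, Hiro:1, Quinn:2, Rhea:1, Tomas:2, Wiremu:2, Ximena:1. Sum = 11.
n = 9, so closeness = 8/11.

8/11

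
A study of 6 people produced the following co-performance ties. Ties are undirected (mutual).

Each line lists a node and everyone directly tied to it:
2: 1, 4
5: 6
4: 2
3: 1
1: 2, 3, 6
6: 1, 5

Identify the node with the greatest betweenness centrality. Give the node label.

Unnormalized betweenness of each node: 1:8, 2:4, 3:0, 4:0, 5:0, 6:4.
1 has the largest value, 8, making it the main broker — the node through which the most shortest paths run.

1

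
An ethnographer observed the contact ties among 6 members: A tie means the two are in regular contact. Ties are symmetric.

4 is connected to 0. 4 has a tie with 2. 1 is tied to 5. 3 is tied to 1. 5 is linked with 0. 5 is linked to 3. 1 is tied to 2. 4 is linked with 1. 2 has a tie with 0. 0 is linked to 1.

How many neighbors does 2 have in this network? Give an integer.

2 is directly tied to 0, 1, and 4. That is 3 neighbors, so the degree of 2 is 3.

3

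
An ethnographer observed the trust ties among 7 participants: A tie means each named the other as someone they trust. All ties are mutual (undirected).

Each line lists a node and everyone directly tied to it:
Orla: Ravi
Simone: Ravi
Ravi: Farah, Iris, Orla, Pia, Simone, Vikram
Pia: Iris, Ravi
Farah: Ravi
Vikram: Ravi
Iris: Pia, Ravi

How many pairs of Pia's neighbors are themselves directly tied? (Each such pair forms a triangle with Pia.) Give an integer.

1

Pia's neighbors: Iris and Ravi.
Neighbor pairs that are themselves tied: Pia–Iris–Ravi. Each forms one triangle with Pia, for 1 in total.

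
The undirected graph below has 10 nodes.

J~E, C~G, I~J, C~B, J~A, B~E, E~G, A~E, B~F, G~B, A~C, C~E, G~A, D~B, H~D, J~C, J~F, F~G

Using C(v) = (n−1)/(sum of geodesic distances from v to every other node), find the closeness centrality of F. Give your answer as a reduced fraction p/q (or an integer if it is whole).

Distances from F: A:2, B:1, C:2, D:2, E:2, G:1, H:3, I:2, J:1. Sum = 16.
n = 10, so closeness = 9/16.

9/16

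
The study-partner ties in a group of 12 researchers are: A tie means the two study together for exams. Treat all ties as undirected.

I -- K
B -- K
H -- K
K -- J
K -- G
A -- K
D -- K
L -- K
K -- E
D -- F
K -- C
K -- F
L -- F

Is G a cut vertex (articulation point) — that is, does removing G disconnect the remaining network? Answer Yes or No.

No

Even without G, every remaining node can still reach every other (the residual graph is connected), so G is not a cut vertex.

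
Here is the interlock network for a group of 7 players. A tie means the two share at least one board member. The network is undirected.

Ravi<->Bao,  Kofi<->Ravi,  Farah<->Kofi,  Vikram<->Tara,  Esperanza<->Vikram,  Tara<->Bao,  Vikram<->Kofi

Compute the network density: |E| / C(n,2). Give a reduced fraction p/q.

There are 7 edges and 7 nodes, so the maximum possible is C(7,2) = 21.
Density = 7/21 = 1/3.

1/3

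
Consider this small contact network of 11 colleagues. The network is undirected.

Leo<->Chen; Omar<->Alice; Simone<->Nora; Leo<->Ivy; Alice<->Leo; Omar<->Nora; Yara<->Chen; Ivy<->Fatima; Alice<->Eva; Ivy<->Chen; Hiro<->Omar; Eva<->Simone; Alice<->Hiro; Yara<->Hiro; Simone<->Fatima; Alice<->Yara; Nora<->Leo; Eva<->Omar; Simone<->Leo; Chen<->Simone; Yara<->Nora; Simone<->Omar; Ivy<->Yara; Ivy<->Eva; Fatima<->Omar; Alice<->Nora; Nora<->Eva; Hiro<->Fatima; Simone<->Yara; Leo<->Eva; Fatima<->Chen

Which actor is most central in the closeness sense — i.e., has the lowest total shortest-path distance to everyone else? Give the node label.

Farness (sum of distances to all others) for each node — Alice:14, Chen:15, Eva:14, Fatima:15, Hiro:16, Ivy:15, Leo:14, Nora:14, Omar:14, Simone:13, Yara:14.
The smallest farness is 13, for Simone, so Simone has the highest closeness.

Simone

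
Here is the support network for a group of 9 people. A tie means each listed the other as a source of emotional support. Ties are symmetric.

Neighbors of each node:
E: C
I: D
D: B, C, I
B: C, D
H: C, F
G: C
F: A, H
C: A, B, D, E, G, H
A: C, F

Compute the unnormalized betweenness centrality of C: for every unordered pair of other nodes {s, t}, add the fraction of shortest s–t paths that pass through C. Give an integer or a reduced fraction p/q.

Pairs whose geodesics pass through C — B–E: 1; B–G: 1; B–A: 1; B–F: 2/2; B–H: 1; E–I: 1; E–D: 1; E–G: 1; E–A: 1; E–F: 2/2; E–H: 1; I–G: 1; I–A: 1; I–F: 2/2 … (+9 more pairs).
All other pairs contribute 0.
Summing the contributions gives betweenness(C) = 45/2.

45/2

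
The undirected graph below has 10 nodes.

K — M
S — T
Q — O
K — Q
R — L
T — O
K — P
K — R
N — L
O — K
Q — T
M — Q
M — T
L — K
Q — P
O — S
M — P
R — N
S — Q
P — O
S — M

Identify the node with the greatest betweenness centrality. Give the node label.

K

Unnormalized betweenness of each node: K:91/5, L:7/2, M:10/3, N:0, O:10/3, P:1/5, Q:53/15, R:7/2, S:1/5, T:1/5.
K has the largest value, 91/5, making it the main broker — the node through which the most shortest paths run.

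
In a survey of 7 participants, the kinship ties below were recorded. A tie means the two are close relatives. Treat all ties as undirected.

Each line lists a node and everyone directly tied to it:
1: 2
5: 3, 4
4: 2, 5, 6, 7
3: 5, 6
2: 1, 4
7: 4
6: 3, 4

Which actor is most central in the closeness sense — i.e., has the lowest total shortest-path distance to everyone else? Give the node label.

Farness (sum of distances to all others) for each node — 1:16, 2:11, 3:14, 4:8, 5:11, 6:11, 7:13.
The smallest farness is 8, for 4, so 4 has the highest closeness.

4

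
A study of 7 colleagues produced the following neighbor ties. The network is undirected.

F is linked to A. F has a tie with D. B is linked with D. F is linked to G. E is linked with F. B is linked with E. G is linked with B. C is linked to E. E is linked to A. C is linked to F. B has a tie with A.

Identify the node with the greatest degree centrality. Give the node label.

Degrees — A:3, B:4, C:2, D:2, E:4, F:5, G:2.
The maximum is 5, attained only by F.

F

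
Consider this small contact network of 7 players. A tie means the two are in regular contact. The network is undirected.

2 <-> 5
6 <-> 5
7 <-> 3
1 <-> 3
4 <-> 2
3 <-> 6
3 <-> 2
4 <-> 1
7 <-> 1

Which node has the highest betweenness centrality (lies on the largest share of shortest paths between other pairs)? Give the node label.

Unnormalized betweenness of each node: 1:11/6, 2:23/6, 3:19/3, 4:5/6, 5:5/6, 6:4/3, 7:0.
3 has the largest value, 19/3, making it the main broker — the node through which the most shortest paths run.

3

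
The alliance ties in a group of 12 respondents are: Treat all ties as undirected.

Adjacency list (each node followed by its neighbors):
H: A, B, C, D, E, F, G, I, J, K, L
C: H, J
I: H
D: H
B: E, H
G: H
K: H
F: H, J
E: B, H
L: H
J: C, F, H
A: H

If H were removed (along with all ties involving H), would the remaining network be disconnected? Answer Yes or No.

Removing H leaves {B and E} with no path to {G}, so the network splits into 8 components. H is a cut vertex.

Yes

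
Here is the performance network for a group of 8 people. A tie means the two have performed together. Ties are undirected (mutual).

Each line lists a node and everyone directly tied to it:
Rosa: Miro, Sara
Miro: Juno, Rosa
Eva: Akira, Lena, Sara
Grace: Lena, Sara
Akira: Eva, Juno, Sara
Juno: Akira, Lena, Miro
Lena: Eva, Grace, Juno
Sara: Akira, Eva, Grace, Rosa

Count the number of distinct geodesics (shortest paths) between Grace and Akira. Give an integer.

1

The shortest distance is 2, and the only length-2 path is Grace–Sara–Akira. So there is exactly 1 shortest path.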